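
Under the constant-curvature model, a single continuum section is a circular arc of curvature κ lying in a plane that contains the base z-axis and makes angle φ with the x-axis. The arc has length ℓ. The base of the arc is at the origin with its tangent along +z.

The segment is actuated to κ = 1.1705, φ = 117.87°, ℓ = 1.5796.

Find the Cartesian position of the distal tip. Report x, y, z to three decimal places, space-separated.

-0.509 0.963 0.822

θ = κ·ℓ = 1.1705 × 1.5796 = 1.84892 rad
ρ = (1 − cos θ)/κ = (1 − -0.27455)/1.1705 = 1.08890
z = sin θ / κ = 0.96157/1.1705 = 0.82151
x = ρ cos φ = 1.08890 × cos(117.87°) = -0.50902
y = ρ sin φ = 1.08890 × sin(117.87°) = 0.96260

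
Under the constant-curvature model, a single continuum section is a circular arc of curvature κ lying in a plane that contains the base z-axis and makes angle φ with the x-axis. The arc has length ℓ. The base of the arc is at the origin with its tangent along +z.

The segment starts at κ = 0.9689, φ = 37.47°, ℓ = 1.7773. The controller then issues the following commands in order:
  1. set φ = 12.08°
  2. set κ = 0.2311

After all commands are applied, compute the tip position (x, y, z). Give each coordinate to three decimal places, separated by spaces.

initial: κ=0.9689, φ=37.47°, ℓ=1.7773
cmd 1: set φ=12.08° → (κ,φ,ℓ)=(0.9689,12.08°,1.7773) → tip=(1.1613,0.2485,1.0203)
cmd 2: set κ=0.2311 → (κ,φ,ℓ)=(0.2311,12.08°,1.7773) → tip=(0.3519,0.0753,1.7277)

0.352 0.075 1.728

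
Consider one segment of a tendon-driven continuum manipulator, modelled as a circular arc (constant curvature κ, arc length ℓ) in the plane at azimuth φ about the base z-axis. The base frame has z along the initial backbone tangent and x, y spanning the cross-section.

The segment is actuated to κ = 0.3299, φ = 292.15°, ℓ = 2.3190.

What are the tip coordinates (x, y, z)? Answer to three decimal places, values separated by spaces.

θ = κ·ℓ = 0.3299 × 2.3190 = 0.76504 rad
ρ = (1 − cos θ)/κ = (1 − 0.72136)/0.3299 = 0.84463
z = sin θ / κ = 0.69256/0.3299 = 2.09932
x = ρ cos φ = 0.84463 × cos(292.15°) = 0.31845
y = ρ sin φ = 0.84463 × sin(292.15°) = -0.78230

0.318 -0.782 2.099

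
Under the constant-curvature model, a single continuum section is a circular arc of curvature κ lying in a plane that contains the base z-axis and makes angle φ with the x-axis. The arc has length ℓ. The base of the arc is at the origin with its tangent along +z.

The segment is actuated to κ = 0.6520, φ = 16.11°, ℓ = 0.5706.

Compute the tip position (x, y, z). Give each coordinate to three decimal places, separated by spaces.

θ = κ·ℓ = 0.6520 × 0.5706 = 0.37203 rad
ρ = (1 − cos θ)/κ = (1 − 0.93159)/0.6520 = 0.10492
z = sin θ / κ = 0.36351/0.6520 = 0.55753
x = ρ cos φ = 0.10492 × cos(16.11°) = 0.10080
y = ρ sin φ = 0.10492 × sin(16.11°) = 0.02911

0.101 0.029 0.558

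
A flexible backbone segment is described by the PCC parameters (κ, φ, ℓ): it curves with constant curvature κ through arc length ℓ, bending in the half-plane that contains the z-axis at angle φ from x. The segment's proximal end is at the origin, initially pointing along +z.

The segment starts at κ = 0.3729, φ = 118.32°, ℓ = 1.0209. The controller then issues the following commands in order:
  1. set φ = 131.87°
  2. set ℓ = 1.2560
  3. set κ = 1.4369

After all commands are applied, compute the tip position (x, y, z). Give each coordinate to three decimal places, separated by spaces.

initial: κ=0.3729, φ=118.32°, ℓ=1.0209
cmd 1: set φ=131.87° → (κ,φ,ℓ)=(0.3729,131.87°,1.0209) → tip=(-0.1281,0.1430,0.9964)
cmd 2: set ℓ=1.2560 → (κ,φ,ℓ)=(0.3729,131.87°,1.2560) → tip=(-0.1928,0.2151,1.2106)
cmd 3: set κ=1.4369 → (κ,φ,ℓ)=(1.4369,131.87°,1.2560) → tip=(-0.5722,0.6384,0.6770)

-0.572 0.638 0.677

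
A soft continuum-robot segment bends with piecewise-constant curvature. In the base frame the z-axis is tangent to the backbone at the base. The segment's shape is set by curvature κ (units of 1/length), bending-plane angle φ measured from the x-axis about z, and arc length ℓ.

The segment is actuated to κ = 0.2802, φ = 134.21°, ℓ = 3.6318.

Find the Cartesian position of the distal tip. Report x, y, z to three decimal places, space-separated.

θ = κ·ℓ = 0.2802 × 3.6318 = 1.01763 rad
ρ = (1 − cos θ)/κ = (1 − 0.52538)/0.2802 = 1.69385
z = sin θ / κ = 0.85087/0.2802 = 3.03664
x = ρ cos φ = 1.69385 × cos(134.21°) = -1.18110
y = ρ sin φ = 1.69385 × sin(134.21°) = 1.21413

-1.181 1.214 3.037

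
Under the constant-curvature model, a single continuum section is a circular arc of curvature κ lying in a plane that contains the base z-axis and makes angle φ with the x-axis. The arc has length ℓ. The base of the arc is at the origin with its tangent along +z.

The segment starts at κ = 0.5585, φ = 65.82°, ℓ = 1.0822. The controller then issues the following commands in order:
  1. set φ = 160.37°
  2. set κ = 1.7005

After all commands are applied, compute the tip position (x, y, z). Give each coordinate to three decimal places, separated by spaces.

-0.701 0.250 0.567

initial: κ=0.5585, φ=65.82°, ℓ=1.0822
cmd 1: set φ=160.37° → (κ,φ,ℓ)=(0.5585,160.37°,1.0822) → tip=(-0.2988,0.1066,1.0175)
cmd 2: set κ=1.7005 → (κ,φ,ℓ)=(1.7005,160.37°,1.0822) → tip=(-0.7013,0.2502,0.5668)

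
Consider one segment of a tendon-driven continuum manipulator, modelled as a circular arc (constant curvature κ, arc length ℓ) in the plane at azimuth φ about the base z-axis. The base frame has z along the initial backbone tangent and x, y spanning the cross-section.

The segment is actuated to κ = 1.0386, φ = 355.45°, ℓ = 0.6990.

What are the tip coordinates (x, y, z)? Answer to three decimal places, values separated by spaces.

0.242 -0.019 0.639

θ = κ·ℓ = 1.0386 × 0.6990 = 0.72598 rad
ρ = (1 − cos θ)/κ = (1 − 0.74785)/1.0386 = 0.24278
z = sin θ / κ = 0.66387/1.0386 = 0.63920
x = ρ cos φ = 0.24278 × cos(355.45°) = 0.24202
y = ρ sin φ = 0.24278 × sin(355.45°) = -0.01926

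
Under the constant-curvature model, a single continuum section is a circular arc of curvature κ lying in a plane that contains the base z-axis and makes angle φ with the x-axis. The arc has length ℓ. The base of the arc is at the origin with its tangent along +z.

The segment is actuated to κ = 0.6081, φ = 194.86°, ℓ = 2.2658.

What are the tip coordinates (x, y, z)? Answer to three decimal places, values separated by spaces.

-1.285 -0.341 1.614

θ = κ·ℓ = 0.6081 × 2.2658 = 1.37783 rad
ρ = (1 − cos θ)/κ = (1 − 0.19177)/0.6081 = 1.32911
z = sin θ / κ = 0.98144/0.6081 = 1.61395
x = ρ cos φ = 1.32911 × cos(194.86°) = -1.28466
y = ρ sin φ = 1.32911 × sin(194.86°) = -0.34086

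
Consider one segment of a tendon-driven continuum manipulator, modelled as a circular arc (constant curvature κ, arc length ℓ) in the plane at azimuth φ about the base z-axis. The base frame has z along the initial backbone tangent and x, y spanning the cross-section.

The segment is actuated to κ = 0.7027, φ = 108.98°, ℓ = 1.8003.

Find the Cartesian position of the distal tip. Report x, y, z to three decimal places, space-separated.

-0.324 0.941 1.357

θ = κ·ℓ = 0.7027 × 1.8003 = 1.26507 rad
ρ = (1 − cos θ)/κ = (1 − 0.30099)/0.7027 = 0.99476
z = sin θ / κ = 0.95363/0.7027 = 1.35709
x = ρ cos φ = 0.99476 × cos(108.98°) = -0.32353
y = ρ sin φ = 0.99476 × sin(108.98°) = 0.94067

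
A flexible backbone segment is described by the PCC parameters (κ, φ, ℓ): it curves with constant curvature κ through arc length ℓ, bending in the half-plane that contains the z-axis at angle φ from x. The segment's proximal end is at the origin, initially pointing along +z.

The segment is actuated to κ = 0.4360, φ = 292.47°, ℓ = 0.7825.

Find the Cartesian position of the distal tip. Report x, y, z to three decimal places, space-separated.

0.051 -0.122 0.767

θ = κ·ℓ = 0.4360 × 0.7825 = 0.34117 rad
ρ = (1 − cos θ)/κ = (1 − 0.94236)/0.4360 = 0.13219
z = sin θ / κ = 0.33459/0.4360 = 0.76741
x = ρ cos φ = 0.13219 × cos(292.47°) = 0.05052
y = ρ sin φ = 0.13219 × sin(292.47°) = -0.12216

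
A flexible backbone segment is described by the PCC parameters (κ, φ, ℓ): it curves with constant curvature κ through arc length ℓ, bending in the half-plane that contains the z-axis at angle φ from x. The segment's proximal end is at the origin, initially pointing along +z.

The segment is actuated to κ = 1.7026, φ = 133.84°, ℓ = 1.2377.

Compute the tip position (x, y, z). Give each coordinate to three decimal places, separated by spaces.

θ = κ·ℓ = 1.7026 × 1.2377 = 2.10731 rad
ρ = (1 − cos θ)/κ = (1 − -0.51114)/1.7026 = 0.88755
z = sin θ / κ = 0.85950/1.7026 = 0.50481
x = ρ cos φ = 0.88755 × cos(133.84°) = -0.61476
y = ρ sin φ = 0.88755 × sin(133.84°) = 0.64017

-0.615 0.640 0.505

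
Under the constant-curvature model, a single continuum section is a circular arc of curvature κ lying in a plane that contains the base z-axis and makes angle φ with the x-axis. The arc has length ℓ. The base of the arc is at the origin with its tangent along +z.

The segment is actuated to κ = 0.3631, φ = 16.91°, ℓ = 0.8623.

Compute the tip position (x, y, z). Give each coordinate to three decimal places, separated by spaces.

θ = κ·ℓ = 0.3631 × 0.8623 = 0.31310 rad
ρ = (1 − cos θ)/κ = (1 − 0.95138)/0.3631 = 0.13389
z = sin θ / κ = 0.30801/0.3631 = 0.84828
x = ρ cos φ = 0.13389 × cos(16.91°) = 0.12811
y = ρ sin φ = 0.13389 × sin(16.91°) = 0.03895

0.128 0.039 0.848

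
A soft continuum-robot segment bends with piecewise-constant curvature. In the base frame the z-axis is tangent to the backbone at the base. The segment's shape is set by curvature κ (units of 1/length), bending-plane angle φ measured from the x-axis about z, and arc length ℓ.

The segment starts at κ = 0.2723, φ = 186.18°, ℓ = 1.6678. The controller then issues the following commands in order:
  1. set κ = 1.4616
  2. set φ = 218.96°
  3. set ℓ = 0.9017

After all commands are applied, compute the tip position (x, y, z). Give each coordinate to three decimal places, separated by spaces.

initial: κ=0.2723, φ=186.18°, ℓ=1.6678
cmd 1: set κ=1.4616 → (κ,φ,ℓ)=(1.4616,186.18°,1.6678) → tip=(-1.1987,-0.1298,0.4428)
cmd 2: set φ=218.96° → (κ,φ,ℓ)=(1.4616,218.96°,1.6678) → tip=(-0.9376,-0.7581,0.4428)
cmd 3: set ℓ=0.9017 → (κ,φ,ℓ)=(1.4616,218.96°,0.9017) → tip=(-0.3989,-0.3226,0.6624)

-0.399 -0.323 0.662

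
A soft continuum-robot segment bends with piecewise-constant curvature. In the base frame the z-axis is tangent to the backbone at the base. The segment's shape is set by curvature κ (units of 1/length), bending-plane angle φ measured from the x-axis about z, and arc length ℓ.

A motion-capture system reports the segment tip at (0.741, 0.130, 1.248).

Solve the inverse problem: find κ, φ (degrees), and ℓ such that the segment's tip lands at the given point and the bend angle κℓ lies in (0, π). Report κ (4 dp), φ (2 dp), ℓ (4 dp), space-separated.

ρ = √(x²+y²) = √(0.741² + 0.130²) = 0.75232
φ = atan2(y, x) mod 360° = atan2(0.130, 0.741) = 9.9506°
|p|² = ρ² + z² = 0.75232² + 1.248² = 2.12349
κ = 2ρ / |p|² = 2×0.75232 / 2.12349 = 0.70857
θ = 2·atan2(ρ, z) = 2·atan2(0.75232, 1.248) = 1.08498 rad
ℓ = θ/κ = 1.08498/0.70857 = 1.53123

0.7086 9.95 1.5312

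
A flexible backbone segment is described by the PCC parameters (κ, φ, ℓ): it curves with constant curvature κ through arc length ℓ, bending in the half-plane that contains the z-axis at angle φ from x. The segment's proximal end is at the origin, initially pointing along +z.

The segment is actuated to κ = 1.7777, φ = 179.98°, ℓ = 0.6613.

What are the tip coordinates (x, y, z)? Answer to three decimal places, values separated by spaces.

θ = κ·ℓ = 1.7777 × 0.6613 = 1.17559 rad
ρ = (1 − cos θ)/κ = (1 − 0.38500)/1.7777 = 0.34595
z = sin θ / κ = 0.92292/1.7777 = 0.51916
x = ρ cos φ = 0.34595 × cos(179.98°) = -0.34595
y = ρ sin φ = 0.34595 × sin(179.98°) = 0.00012

-0.346 0.000 0.519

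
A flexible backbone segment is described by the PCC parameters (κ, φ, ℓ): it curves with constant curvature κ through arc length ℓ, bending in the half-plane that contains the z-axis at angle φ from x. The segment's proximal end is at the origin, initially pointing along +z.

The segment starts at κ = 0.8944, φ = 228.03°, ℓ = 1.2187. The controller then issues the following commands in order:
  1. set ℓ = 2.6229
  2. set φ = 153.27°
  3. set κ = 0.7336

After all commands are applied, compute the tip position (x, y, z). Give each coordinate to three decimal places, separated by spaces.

-1.639 0.825 1.279

initial: κ=0.8944, φ=228.03°, ℓ=1.2187
cmd 1: set ℓ=2.6229 → (κ,φ,ℓ)=(0.8944,228.03°,2.6229) → tip=(-1.2709,-1.4130,0.7987)
cmd 2: set φ=153.27° → (κ,φ,ℓ)=(0.8944,153.27°,2.6229) → tip=(-1.6974,0.8548,0.7987)
cmd 3: set κ=0.7336 → (κ,φ,ℓ)=(0.7336,153.27°,2.6229) → tip=(-1.6388,0.8253,1.2789)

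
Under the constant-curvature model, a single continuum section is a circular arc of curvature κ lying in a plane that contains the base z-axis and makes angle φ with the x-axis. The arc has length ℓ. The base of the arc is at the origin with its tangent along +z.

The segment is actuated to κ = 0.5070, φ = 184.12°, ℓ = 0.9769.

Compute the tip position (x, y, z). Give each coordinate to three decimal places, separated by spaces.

θ = κ·ℓ = 0.5070 × 0.9769 = 0.49529 rad
ρ = (1 − cos θ)/κ = (1 − 0.87983)/0.5070 = 0.23702
z = sin θ / κ = 0.47529/0.5070 = 0.93745
x = ρ cos φ = 0.23702 × cos(184.12°) = -0.23641
y = ρ sin φ = 0.23702 × sin(184.12°) = -0.01703

-0.236 -0.017 0.937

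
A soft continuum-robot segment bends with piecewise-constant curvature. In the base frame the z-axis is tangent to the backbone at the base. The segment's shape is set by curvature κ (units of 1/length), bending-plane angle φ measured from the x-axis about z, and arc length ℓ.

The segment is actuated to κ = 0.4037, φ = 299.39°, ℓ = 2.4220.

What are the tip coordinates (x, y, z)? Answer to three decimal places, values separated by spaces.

0.536 -0.952 2.054

θ = κ·ℓ = 0.4037 × 2.4220 = 0.97776 rad
ρ = (1 − cos θ)/κ = (1 − 0.55888)/0.4037 = 1.09269
z = sin θ / κ = 0.82925/0.4037 = 2.05412
x = ρ cos φ = 1.09269 × cos(299.39°) = 0.53624
y = ρ sin φ = 1.09269 × sin(299.39°) = -0.95206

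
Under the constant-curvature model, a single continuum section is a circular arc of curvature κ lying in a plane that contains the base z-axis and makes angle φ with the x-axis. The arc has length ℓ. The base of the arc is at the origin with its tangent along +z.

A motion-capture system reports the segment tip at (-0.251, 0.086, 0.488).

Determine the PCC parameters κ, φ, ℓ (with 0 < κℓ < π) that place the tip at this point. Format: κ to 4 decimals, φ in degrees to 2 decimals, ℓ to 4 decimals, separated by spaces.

ρ = √(x²+y²) = √(-0.251² + 0.086²) = 0.26532
φ = atan2(y, x) mod 360° = atan2(0.086, -0.251) = 161.0870°
|p|² = ρ² + z² = 0.26532² + 0.488² = 0.30854
κ = 2ρ / |p|² = 2×0.26532 / 0.30854 = 1.71986
θ = 2·atan2(ρ, z) = 2·atan2(0.26532, 0.488) = 0.99598 rad
ℓ = θ/κ = 0.99598/1.71986 = 0.57911

1.7199 161.09 0.5791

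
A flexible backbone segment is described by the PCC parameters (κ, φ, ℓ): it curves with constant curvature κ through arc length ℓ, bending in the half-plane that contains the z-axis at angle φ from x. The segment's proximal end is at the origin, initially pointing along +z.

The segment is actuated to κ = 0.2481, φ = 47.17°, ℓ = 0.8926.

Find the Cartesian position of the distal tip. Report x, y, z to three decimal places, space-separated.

θ = κ·ℓ = 0.2481 × 0.8926 = 0.22145 rad
ρ = (1 − cos θ)/κ = (1 − 0.97558)/0.2481 = 0.09843
z = sin θ / κ = 0.21965/0.2481 = 0.88532
x = ρ cos φ = 0.09843 × cos(47.17°) = 0.06692
y = ρ sin φ = 0.09843 × sin(47.17°) = 0.07219

0.067 0.072 0.885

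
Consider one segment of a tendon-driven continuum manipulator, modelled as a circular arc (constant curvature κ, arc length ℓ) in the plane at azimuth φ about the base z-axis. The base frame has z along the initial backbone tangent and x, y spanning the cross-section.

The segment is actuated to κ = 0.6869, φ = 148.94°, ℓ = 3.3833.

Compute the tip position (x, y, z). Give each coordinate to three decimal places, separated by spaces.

-2.100 1.265 1.062

θ = κ·ℓ = 0.6869 × 3.3833 = 2.32399 rad
ρ = (1 − cos θ)/κ = (1 − -0.68397)/0.6869 = 2.45155
z = sin θ / κ = 0.72951/0.6869 = 1.06203
x = ρ cos φ = 2.45155 × cos(148.94°) = -2.10007
y = ρ sin φ = 2.45155 × sin(148.94°) = 1.26484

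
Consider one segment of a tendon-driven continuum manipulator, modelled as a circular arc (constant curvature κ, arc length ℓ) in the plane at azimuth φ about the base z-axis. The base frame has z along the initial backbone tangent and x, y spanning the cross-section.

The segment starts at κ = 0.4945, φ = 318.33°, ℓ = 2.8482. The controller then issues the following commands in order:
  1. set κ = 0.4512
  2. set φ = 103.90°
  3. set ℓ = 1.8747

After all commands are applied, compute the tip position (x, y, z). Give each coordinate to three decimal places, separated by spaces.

initial: κ=0.4945, φ=318.33°, ℓ=2.8482
cmd 1: set κ=0.4512 → (κ,φ,ℓ)=(0.4512,318.33°,2.8482) → tip=(1.1890,-1.0582,2.1265)
cmd 2: set φ=103.90° → (κ,φ,ℓ)=(0.4512,103.90°,2.8482) → tip=(-0.3824,1.5451,2.1265)
cmd 3: set ℓ=1.8747 → (κ,φ,ℓ)=(0.4512,103.90°,1.8747) → tip=(-0.1794,0.7248,1.6590)

-0.179 0.725 1.659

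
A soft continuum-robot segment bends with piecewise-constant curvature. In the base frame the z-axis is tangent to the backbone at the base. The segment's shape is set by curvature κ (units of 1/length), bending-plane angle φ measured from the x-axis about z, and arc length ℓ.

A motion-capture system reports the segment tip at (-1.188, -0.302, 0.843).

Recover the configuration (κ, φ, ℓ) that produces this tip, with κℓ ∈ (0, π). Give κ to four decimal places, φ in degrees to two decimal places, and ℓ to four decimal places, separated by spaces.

ρ = √(x²+y²) = √(-1.188² + -0.302²) = 1.22578
φ = atan2(y, x) mod 360° = atan2(-0.302, -1.188) = 194.2630°
|p|² = ρ² + z² = 1.22578² + 0.843² = 2.21320
κ = 2ρ / |p|² = 2×1.22578 / 2.21320 = 1.10770
θ = 2·atan2(ρ, z) = 2·atan2(1.22578, 0.843) = 1.93672 rad
ℓ = θ/κ = 1.93672/1.10770 = 1.74840

1.1077 194.26 1.7484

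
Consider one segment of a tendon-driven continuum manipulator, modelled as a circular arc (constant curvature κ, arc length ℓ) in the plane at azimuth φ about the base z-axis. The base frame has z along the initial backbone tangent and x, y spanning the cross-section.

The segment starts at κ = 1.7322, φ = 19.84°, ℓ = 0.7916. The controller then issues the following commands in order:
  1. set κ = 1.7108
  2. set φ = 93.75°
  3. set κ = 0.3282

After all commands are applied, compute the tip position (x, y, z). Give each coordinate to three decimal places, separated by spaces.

-0.007 0.102 0.783

initial: κ=1.7322, φ=19.84°, ℓ=0.7916
cmd 1: set κ=1.7108 → (κ,φ,ℓ)=(1.7108,19.84°,0.7916) → tip=(0.4317,0.1558,0.5709)
cmd 2: set φ=93.75° → (κ,φ,ℓ)=(1.7108,93.75°,0.7916) → tip=(-0.0300,0.4580,0.5709)
cmd 3: set κ=0.3282 → (κ,φ,ℓ)=(0.3282,93.75°,0.7916) → tip=(-0.0067,0.1020,0.7827)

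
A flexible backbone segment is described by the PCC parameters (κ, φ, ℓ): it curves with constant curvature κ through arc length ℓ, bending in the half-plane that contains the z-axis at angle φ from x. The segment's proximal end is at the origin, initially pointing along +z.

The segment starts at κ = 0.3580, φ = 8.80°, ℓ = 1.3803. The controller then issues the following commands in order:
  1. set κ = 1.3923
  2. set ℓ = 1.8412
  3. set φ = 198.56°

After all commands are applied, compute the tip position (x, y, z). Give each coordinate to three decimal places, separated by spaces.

initial: κ=0.3580, φ=8.80°, ℓ=1.3803
cmd 1: set κ=1.3923 → (κ,φ,ℓ)=(1.3923,8.80°,1.3803) → tip=(0.9538,0.1477,0.6744)
cmd 2: set ℓ=1.8412 → (κ,φ,ℓ)=(1.3923,8.80°,1.8412) → tip=(1.3042,0.2019,0.3925)
cmd 3: set φ=198.56° → (κ,φ,ℓ)=(1.3923,198.56°,1.8412) → tip=(-1.2511,-0.4201,0.3925)

-1.251 -0.420 0.392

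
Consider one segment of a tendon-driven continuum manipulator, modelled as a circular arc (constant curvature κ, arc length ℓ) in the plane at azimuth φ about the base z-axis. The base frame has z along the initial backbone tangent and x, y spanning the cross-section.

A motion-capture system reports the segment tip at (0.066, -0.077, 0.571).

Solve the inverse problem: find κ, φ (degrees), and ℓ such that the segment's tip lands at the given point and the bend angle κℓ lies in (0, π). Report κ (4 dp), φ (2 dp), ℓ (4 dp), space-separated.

ρ = √(x²+y²) = √(0.066² + -0.077²) = 0.10141
φ = atan2(y, x) mod 360° = atan2(-0.077, 0.066) = 310.6013°
|p|² = ρ² + z² = 0.10141² + 0.571² = 0.33633
κ = 2ρ / |p|² = 2×0.10141 / 0.33633 = 0.60308
θ = 2·atan2(ρ, z) = 2·atan2(0.10141, 0.571) = 0.35155 rad
ℓ = θ/κ = 0.35155/0.60308 = 0.58293

0.6031 310.60 0.5829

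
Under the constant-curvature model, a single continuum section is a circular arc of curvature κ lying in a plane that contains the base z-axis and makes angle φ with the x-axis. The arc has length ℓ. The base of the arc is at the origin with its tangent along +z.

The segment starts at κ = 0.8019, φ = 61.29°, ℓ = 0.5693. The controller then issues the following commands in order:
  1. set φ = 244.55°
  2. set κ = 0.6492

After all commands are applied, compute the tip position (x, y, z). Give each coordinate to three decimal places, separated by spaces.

initial: κ=0.8019, φ=61.29°, ℓ=0.5693
cmd 1: set φ=244.55° → (κ,φ,ℓ)=(0.8019,244.55°,0.5693) → tip=(-0.0549,-0.1153,0.5497)
cmd 2: set κ=0.6492 → (κ,φ,ℓ)=(0.6492,244.55°,0.5693) → tip=(-0.0447,-0.0939,0.5564)

-0.045 -0.094 0.556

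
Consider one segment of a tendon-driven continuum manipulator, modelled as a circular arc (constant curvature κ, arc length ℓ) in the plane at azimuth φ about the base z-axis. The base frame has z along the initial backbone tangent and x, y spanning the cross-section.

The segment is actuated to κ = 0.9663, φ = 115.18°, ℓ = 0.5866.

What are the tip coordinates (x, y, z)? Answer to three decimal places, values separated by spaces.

-0.069 0.146 0.556

θ = κ·ℓ = 0.9663 × 0.5866 = 0.56683 rad
ρ = (1 − cos θ)/κ = (1 − 0.84361)/0.9663 = 0.16185
z = sin θ / κ = 0.53696/0.9663 = 0.55569
x = ρ cos φ = 0.16185 × cos(115.18°) = -0.06886
y = ρ sin φ = 0.16185 × sin(115.18°) = 0.14647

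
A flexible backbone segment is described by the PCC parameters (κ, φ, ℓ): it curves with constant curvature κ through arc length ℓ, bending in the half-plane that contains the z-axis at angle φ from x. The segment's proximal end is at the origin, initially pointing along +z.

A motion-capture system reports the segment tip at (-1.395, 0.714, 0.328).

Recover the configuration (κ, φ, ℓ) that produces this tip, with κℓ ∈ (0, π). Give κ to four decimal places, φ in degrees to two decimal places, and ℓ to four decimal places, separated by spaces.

1.2227 152.90 2.2319

ρ = √(x²+y²) = √(-1.395² + 0.714²) = 1.56711
φ = atan2(y, x) mod 360° = atan2(0.714, -1.395) = 152.8954°
|p|² = ρ² + z² = 1.56711² + 0.328² = 2.56341
κ = 2ρ / |p|² = 2×1.56711 / 2.56341 = 1.22268
θ = 2·atan2(ρ, z) = 2·atan2(1.56711, 0.328) = 2.72894 rad
ℓ = θ/κ = 2.72894/1.22268 = 2.23194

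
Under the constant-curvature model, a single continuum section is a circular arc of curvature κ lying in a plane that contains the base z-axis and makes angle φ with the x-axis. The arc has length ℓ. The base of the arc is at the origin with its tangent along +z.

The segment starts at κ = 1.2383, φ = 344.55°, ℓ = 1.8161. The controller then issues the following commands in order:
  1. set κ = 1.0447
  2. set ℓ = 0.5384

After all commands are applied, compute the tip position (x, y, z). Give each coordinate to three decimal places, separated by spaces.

0.142 -0.039 0.510

initial: κ=1.2383, φ=344.55°, ℓ=1.8161
cmd 1: set κ=1.0447 → (κ,φ,ℓ)=(1.0447,344.55°,1.8161) → tip=(1.2185,-0.3368,0.9066)
cmd 2: set ℓ=0.5384 → (κ,φ,ℓ)=(1.0447,344.55°,0.5384) → tip=(0.1421,-0.0393,0.5105)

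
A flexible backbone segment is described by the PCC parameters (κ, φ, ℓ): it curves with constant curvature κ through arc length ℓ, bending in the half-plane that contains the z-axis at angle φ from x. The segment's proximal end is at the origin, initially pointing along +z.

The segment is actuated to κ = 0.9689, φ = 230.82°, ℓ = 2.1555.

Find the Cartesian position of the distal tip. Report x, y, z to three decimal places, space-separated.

θ = κ·ℓ = 0.9689 × 2.1555 = 2.08846 rad
ρ = (1 − cos θ)/κ = (1 − -0.49485)/0.9689 = 1.54284
z = sin θ / κ = 0.86898/0.9689 = 0.89687
x = ρ cos φ = 1.54284 × cos(230.82°) = -0.97470
y = ρ sin φ = 1.54284 × sin(230.82°) = -1.19595

-0.975 -1.196 0.897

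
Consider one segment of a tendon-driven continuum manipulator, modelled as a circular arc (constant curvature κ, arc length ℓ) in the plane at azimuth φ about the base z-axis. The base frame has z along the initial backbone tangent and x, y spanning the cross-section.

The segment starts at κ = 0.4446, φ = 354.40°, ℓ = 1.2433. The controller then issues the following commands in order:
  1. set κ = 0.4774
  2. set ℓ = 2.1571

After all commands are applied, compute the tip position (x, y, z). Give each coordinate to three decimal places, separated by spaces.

1.011 -0.099 1.796

initial: κ=0.4446, φ=354.40°, ℓ=1.2433
cmd 1: set κ=0.4774 → (κ,φ,ℓ)=(0.4774,354.40°,1.2433) → tip=(0.3566,-0.0350,1.1716)
cmd 2: set ℓ=2.1571 → (κ,φ,ℓ)=(0.4774,354.40°,2.1571) → tip=(1.0111,-0.0991,1.7956)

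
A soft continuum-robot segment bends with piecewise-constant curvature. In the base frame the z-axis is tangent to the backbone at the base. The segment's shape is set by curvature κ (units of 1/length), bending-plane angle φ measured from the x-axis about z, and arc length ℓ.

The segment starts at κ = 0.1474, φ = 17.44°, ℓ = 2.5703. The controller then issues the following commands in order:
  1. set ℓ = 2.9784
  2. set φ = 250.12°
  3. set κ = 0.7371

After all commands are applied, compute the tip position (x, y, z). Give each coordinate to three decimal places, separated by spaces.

initial: κ=0.1474, φ=17.44°, ℓ=2.5703
cmd 1: set ℓ=2.9784 → (κ,φ,ℓ)=(0.1474,17.44°,2.9784) → tip=(0.6138,0.1928,2.8836)
cmd 2: set φ=250.12° → (κ,φ,ℓ)=(0.1474,250.12°,2.9784) → tip=(-0.2188,-0.6050,2.8836)
cmd 3: set κ=0.7371 → (κ,φ,ℓ)=(0.7371,250.12°,2.9784) → tip=(-0.7311,-2.0219,1.1005)

-0.731 -2.022 1.101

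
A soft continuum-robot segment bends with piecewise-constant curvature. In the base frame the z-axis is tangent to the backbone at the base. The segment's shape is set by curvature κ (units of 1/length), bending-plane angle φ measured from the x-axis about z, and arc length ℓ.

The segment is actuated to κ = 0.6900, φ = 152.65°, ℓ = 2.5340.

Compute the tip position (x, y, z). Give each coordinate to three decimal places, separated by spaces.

-1.515 0.784 1.426

θ = κ·ℓ = 0.6900 × 2.5340 = 1.74846 rad
ρ = (1 − cos θ)/κ = (1 − -0.17673)/0.6900 = 1.70541
z = sin θ / κ = 0.98426/0.6900 = 1.42646
x = ρ cos φ = 1.70541 × cos(152.65°) = -1.51477
y = ρ sin φ = 1.70541 × sin(152.65°) = 0.78351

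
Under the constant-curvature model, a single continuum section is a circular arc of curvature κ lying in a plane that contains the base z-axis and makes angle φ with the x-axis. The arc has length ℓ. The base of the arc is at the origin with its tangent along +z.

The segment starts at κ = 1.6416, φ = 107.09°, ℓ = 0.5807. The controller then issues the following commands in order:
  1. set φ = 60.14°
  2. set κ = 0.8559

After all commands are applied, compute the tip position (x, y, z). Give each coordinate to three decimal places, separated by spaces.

initial: κ=1.6416, φ=107.09°, ℓ=0.5807
cmd 1: set φ=60.14° → (κ,φ,ℓ)=(1.6416,60.14°,0.5807) → tip=(0.1277,0.2224,0.4967)
cmd 2: set κ=0.8559 → (κ,φ,ℓ)=(0.8559,60.14°,0.5807) → tip=(0.0704,0.1226,0.5571)

0.070 0.123 0.557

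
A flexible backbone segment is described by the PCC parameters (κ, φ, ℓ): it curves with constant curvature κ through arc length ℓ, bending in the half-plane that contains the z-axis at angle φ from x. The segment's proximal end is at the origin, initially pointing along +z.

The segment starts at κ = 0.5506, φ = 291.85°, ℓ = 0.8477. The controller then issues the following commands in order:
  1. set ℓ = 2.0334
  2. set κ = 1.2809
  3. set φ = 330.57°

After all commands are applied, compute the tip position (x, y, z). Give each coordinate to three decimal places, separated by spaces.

1.264 -0.713 0.399

initial: κ=0.5506, φ=291.85°, ℓ=0.8477
cmd 1: set ℓ=2.0334 → (κ,φ,ℓ)=(0.5506,291.85°,2.0334) → tip=(0.3812,-0.9507,1.6344)
cmd 2: set κ=1.2809 → (κ,φ,ℓ)=(1.2809,291.85°,2.0334) → tip=(0.5402,-1.3472,0.3994)
cmd 3: set φ=330.57° → (κ,φ,ℓ)=(1.2809,330.57°,2.0334) → tip=(1.2642,-0.7132,0.3994)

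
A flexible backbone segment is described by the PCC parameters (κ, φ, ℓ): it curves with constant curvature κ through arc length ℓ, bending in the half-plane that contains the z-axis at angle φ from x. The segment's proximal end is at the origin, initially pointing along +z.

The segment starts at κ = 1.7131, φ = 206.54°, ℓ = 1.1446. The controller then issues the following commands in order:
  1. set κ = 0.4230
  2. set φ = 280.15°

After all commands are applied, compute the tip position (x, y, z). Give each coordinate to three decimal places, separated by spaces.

initial: κ=1.7131, φ=206.54°, ℓ=1.1446
cmd 1: set κ=0.4230 → (κ,φ,ℓ)=(0.4230,206.54°,1.1446) → tip=(-0.2431,-0.1214,1.1004)
cmd 2: set φ=280.15° → (κ,φ,ℓ)=(0.4230,280.15°,1.1446) → tip=(0.0479,-0.2675,1.1004)

0.048 -0.267 1.100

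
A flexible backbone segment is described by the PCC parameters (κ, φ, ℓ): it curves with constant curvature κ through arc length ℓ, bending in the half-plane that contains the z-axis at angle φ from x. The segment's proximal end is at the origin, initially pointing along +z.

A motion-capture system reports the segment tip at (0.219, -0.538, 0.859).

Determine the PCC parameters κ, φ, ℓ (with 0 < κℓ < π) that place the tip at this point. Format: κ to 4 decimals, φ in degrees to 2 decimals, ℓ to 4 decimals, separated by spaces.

1.0804 292.15 1.1007

ρ = √(x²+y²) = √(0.219² + -0.538²) = 0.58087
φ = atan2(y, x) mod 360° = atan2(-0.538, 0.219) = 292.1494°
|p|² = ρ² + z² = 0.58087² + 0.859² = 1.07529
κ = 2ρ / |p|² = 2×0.58087 / 1.07529 = 1.08039
θ = 2·atan2(ρ, z) = 2·atan2(0.58087, 0.859) = 1.18916 rad
ℓ = θ/κ = 1.18916/1.08039 = 1.10068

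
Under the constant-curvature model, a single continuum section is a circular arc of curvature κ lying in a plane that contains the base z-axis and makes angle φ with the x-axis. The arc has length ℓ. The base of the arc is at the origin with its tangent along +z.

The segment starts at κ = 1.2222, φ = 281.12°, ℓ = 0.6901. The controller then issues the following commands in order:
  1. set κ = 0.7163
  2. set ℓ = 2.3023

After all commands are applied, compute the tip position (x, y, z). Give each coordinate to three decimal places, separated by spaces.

0.290 -1.477 1.392

initial: κ=1.2222, φ=281.12°, ℓ=0.6901
cmd 1: set κ=0.7163 → (κ,φ,ℓ)=(0.7163,281.12°,0.6901) → tip=(0.0322,-0.1640,0.6623)
cmd 2: set ℓ=2.3023 → (κ,φ,ℓ)=(0.7163,281.12°,2.3023) → tip=(0.2903,-1.4771,1.3918)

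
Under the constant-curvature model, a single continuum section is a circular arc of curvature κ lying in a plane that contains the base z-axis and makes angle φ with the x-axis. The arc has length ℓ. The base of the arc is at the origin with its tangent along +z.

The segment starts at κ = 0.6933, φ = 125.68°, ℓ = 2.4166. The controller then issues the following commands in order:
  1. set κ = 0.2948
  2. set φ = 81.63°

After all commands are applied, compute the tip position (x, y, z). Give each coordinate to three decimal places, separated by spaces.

initial: κ=0.6933, φ=125.68°, ℓ=2.4166
cmd 1: set κ=0.2948 → (κ,φ,ℓ)=(0.2948,125.68°,2.4166) → tip=(-0.4812,0.6701,2.2173)
cmd 2: set φ=81.63° → (κ,φ,ℓ)=(0.2948,81.63°,2.4166) → tip=(0.1201,0.8162,2.2173)

0.120 0.816 2.217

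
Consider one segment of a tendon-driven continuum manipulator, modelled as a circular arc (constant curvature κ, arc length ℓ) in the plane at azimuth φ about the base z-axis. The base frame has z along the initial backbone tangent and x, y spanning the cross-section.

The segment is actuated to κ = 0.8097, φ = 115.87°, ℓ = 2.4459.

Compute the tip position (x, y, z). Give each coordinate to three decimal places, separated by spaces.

θ = κ·ℓ = 0.8097 × 2.4459 = 1.98045 rad
ρ = (1 − cos θ)/κ = (1 − -0.39829)/0.8097 = 1.72692
z = sin θ / κ = 0.91726/0.8097 = 1.13284
x = ρ cos φ = 1.72692 × cos(115.87°) = -0.75351
y = ρ sin φ = 1.72692 × sin(115.87°) = 1.55386

-0.754 1.554 1.133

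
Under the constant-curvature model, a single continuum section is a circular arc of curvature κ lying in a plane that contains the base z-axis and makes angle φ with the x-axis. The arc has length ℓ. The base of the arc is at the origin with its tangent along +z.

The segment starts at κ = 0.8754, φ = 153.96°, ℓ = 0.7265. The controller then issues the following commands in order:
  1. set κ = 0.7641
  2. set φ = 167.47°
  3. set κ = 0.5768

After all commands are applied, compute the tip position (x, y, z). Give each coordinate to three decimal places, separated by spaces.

initial: κ=0.8754, φ=153.96°, ℓ=0.7265
cmd 1: set κ=0.7641 → (κ,φ,ℓ)=(0.7641,153.96°,0.7265) → tip=(-0.1766,0.0863,0.6898)
cmd 2: set φ=167.47° → (κ,φ,ℓ)=(0.7641,167.47°,0.7265) → tip=(-0.1918,0.0426,0.6898)
cmd 3: set κ=0.5768 → (κ,φ,ℓ)=(0.5768,167.47°,0.7265) → tip=(-0.1464,0.0325,0.7054)

-0.146 0.033 0.705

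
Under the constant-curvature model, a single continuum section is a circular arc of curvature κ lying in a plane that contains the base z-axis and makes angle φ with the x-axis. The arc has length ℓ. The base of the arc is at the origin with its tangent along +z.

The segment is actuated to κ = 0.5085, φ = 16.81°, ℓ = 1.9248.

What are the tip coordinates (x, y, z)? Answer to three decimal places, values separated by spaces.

0.832 0.251 1.632

θ = κ·ℓ = 0.5085 × 1.9248 = 0.97876 rad
ρ = (1 − cos θ)/κ = (1 − 0.55805)/0.5085 = 0.86912
z = sin θ / κ = 0.82981/0.5085 = 1.63187
x = ρ cos φ = 0.86912 × cos(16.81°) = 0.83198
y = ρ sin φ = 0.86912 × sin(16.81°) = 0.25135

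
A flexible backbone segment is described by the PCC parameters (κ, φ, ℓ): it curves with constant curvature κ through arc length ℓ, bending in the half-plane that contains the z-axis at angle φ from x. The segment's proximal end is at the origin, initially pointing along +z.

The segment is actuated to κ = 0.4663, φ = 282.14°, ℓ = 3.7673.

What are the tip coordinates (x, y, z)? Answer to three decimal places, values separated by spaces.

0.534 -2.484 2.108

θ = κ·ℓ = 0.4663 × 3.7673 = 1.75669 rad
ρ = (1 − cos θ)/κ = (1 − -0.18483)/0.4663 = 2.54091
z = sin θ / κ = 0.98277/0.4663 = 2.10759
x = ρ cos φ = 2.54091 × cos(282.14°) = 0.53436
y = ρ sin φ = 2.54091 × sin(282.14°) = -2.48409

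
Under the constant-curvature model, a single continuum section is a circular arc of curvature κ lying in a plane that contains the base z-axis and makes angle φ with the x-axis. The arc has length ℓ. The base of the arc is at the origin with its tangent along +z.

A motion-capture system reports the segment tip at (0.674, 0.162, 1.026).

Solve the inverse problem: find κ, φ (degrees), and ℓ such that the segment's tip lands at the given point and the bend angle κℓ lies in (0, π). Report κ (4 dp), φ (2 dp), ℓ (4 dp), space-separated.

ρ = √(x²+y²) = √(0.674² + 0.162²) = 0.69320
φ = atan2(y, x) mod 360° = atan2(0.162, 0.674) = 13.5150°
|p|² = ρ² + z² = 0.69320² + 1.026² = 1.53320
κ = 2ρ / |p|² = 2×0.69320 / 1.53320 = 0.90425
θ = 2·atan2(ρ, z) = 2·atan2(0.69320, 1.026) = 1.18836 rad
ℓ = θ/κ = 1.18836/0.90425 = 1.31420

0.9042 13.52 1.3142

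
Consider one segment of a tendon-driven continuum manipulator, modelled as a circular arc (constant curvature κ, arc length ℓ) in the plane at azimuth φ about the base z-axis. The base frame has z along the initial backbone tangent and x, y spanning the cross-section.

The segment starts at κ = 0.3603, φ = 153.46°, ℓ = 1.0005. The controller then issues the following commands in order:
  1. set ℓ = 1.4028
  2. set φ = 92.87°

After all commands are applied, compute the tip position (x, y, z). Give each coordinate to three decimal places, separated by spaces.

initial: κ=0.3603, φ=153.46°, ℓ=1.0005
cmd 1: set ℓ=1.4028 → (κ,φ,ℓ)=(0.3603,153.46°,1.4028) → tip=(-0.3105,0.1551,1.3438)
cmd 2: set φ=92.87° → (κ,φ,ℓ)=(0.3603,92.87°,1.4028) → tip=(-0.0174,0.3466,1.3438)

-0.017 0.347 1.344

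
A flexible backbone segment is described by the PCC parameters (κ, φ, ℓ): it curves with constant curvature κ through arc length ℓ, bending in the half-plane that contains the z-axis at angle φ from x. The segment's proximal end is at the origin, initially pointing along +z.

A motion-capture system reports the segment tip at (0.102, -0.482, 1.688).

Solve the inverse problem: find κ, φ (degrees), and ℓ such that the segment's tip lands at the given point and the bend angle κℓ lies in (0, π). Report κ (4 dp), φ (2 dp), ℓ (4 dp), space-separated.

ρ = √(x²+y²) = √(0.102² + -0.482²) = 0.49267
φ = atan2(y, x) mod 360° = atan2(-0.482, 0.102) = 281.9486°
|p|² = ρ² + z² = 0.49267² + 1.688² = 3.09207
κ = 2ρ / |p|² = 2×0.49267 / 3.09207 = 0.31867
θ = 2·atan2(ρ, z) = 2·atan2(0.49267, 1.688) = 0.56796 rad
ℓ = θ/κ = 0.56796/0.31867 = 1.78229

0.3187 281.95 1.7823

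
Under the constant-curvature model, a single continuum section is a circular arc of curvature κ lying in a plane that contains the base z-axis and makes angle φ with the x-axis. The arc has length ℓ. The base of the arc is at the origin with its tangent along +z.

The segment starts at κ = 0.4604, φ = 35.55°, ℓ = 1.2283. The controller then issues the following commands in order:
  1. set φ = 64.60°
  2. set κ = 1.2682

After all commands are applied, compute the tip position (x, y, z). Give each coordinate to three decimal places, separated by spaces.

0.334 0.703 0.788

initial: κ=0.4604, φ=35.55°, ℓ=1.2283
cmd 1: set φ=64.60° → (κ,φ,ℓ)=(0.4604,64.60°,1.2283) → tip=(0.1450,0.3055,1.1639)
cmd 2: set κ=1.2682 → (κ,φ,ℓ)=(1.2682,64.60°,1.2283) → tip=(0.3338,0.7030,0.7885)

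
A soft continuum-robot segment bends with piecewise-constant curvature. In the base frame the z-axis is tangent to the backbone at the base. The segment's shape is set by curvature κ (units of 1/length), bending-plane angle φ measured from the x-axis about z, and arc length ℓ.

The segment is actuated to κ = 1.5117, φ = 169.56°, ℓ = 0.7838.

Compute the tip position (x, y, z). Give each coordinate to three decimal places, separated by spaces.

θ = κ·ℓ = 1.5117 × 0.7838 = 1.18487 rad
ρ = (1 − cos θ)/κ = (1 − 0.37642)/1.5117 = 0.41250
z = sin θ / κ = 0.92645/1.5117 = 0.61285
x = ρ cos φ = 0.41250 × cos(169.56°) = -0.40568
y = ρ sin φ = 0.41250 × sin(169.56°) = 0.07475

-0.406 0.075 0.613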